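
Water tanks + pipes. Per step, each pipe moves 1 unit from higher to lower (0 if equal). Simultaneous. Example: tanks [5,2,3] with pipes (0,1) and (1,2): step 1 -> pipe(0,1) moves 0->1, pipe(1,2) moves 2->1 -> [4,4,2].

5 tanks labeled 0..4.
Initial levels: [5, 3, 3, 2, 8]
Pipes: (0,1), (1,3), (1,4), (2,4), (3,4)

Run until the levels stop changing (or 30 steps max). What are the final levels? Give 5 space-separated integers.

Step 1: flows [0->1,1->3,4->1,4->2,4->3] -> levels [4 4 4 4 5]
Step 2: flows [0=1,1=3,4->1,4->2,4->3] -> levels [4 5 5 5 2]
Step 3: flows [1->0,1=3,1->4,2->4,3->4] -> levels [5 3 4 4 5]
Step 4: flows [0->1,3->1,4->1,4->2,4->3] -> levels [4 6 5 4 2]
Step 5: flows [1->0,1->3,1->4,2->4,3->4] -> levels [5 3 4 4 5]
  -> period-2 cycle: step 5 state = step 3 state; never stabilizes
  -> state at step 30: (30-3) mod 2 = 1, same as step 4 -> [4 6 5 4 2]

Answer: 4 6 5 4 2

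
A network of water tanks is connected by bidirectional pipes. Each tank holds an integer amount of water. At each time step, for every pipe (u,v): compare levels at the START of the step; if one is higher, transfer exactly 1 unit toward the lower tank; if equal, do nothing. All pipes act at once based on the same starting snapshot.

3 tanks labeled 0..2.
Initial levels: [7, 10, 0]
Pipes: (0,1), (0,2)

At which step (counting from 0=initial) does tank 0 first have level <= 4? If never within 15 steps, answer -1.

Step 1: flows [1->0,0->2] -> levels [7 9 1]
Step 2: flows [1->0,0->2] -> levels [7 8 2]
Step 3: flows [1->0,0->2] -> levels [7 7 3]
Step 4: flows [0=1,0->2] -> levels [6 7 4]
Step 5: flows [1->0,0->2] -> levels [6 6 5]
Step 6: flows [0=1,0->2] -> levels [5 6 6]
Step 7: flows [1->0,2->0] -> levels [7 5 5]
Step 8: flows [0->1,0->2] -> levels [5 6 6]
  -> period-2 cycle (repeats step 6); tank 0 never drops to <=4
Tank 0 never reaches <=4 within 15 steps

Answer: -1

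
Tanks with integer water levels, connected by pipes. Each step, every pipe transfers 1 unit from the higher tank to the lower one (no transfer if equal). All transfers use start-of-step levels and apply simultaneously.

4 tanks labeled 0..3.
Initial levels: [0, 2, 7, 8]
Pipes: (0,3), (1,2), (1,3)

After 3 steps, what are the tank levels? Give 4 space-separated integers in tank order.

Answer: 3 4 6 4

Derivation:
Step 1: flows [3->0,2->1,3->1] -> levels [1 4 6 6]
Step 2: flows [3->0,2->1,3->1] -> levels [2 6 5 4]
Step 3: flows [3->0,1->2,1->3] -> levels [3 4 6 4]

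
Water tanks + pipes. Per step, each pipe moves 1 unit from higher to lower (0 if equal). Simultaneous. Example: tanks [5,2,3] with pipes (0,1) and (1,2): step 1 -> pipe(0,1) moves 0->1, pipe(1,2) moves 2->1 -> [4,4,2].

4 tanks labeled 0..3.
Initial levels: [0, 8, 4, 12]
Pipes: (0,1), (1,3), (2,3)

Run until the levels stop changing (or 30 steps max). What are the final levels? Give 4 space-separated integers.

Answer: 6 5 6 7

Derivation:
Step 1: flows [1->0,3->1,3->2] -> levels [1 8 5 10]
Step 2: flows [1->0,3->1,3->2] -> levels [2 8 6 8]
Step 3: flows [1->0,1=3,3->2] -> levels [3 7 7 7]
Step 4: flows [1->0,1=3,2=3] -> levels [4 6 7 7]
Step 5: flows [1->0,3->1,2=3] -> levels [5 6 7 6]
Step 6: flows [1->0,1=3,2->3] -> levels [6 5 6 7]
Step 7: flows [0->1,3->1,3->2] -> levels [5 7 7 5]
Step 8: flows [1->0,1->3,2->3] -> levels [6 5 6 7]
  -> period-2 cycle: step 8 state = step 6 state; never stabilizes
  -> state at step 30: (30-6) mod 2 = 0, same as step 6 -> [6 5 6 7]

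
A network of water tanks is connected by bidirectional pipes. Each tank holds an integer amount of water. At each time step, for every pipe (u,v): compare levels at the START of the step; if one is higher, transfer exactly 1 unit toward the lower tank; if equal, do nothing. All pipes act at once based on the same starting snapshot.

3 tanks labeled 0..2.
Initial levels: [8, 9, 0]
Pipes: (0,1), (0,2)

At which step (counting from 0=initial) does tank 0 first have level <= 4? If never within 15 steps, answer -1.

Step 1: flows [1->0,0->2] -> levels [8 8 1]
Step 2: flows [0=1,0->2] -> levels [7 8 2]
Step 3: flows [1->0,0->2] -> levels [7 7 3]
Step 4: flows [0=1,0->2] -> levels [6 7 4]
Step 5: flows [1->0,0->2] -> levels [6 6 5]
Step 6: flows [0=1,0->2] -> levels [5 6 6]
Step 7: flows [1->0,2->0] -> levels [7 5 5]
Step 8: flows [0->1,0->2] -> levels [5 6 6]
  -> period-2 cycle (repeats step 6); tank 0 never drops to <=4
Tank 0 never reaches <=4 within 15 steps

Answer: -1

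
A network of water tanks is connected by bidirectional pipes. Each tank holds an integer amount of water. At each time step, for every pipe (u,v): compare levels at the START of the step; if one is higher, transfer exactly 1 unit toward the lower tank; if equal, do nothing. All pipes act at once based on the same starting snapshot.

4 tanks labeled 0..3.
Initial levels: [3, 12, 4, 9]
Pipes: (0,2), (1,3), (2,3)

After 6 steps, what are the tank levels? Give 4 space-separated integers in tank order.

Answer: 6 8 7 7

Derivation:
Step 1: flows [2->0,1->3,3->2] -> levels [4 11 4 9]
Step 2: flows [0=2,1->3,3->2] -> levels [4 10 5 9]
Step 3: flows [2->0,1->3,3->2] -> levels [5 9 5 9]
Step 4: flows [0=2,1=3,3->2] -> levels [5 9 6 8]
Step 5: flows [2->0,1->3,3->2] -> levels [6 8 6 8]
Step 6: flows [0=2,1=3,3->2] -> levels [6 8 7 7]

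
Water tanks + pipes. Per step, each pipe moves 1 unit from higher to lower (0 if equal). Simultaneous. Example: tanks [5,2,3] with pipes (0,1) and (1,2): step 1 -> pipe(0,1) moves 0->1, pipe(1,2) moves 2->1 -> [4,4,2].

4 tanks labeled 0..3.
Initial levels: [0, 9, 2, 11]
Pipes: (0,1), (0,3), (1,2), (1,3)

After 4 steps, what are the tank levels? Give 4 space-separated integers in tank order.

Answer: 5 7 5 5

Derivation:
Step 1: flows [1->0,3->0,1->2,3->1] -> levels [2 8 3 9]
Step 2: flows [1->0,3->0,1->2,3->1] -> levels [4 7 4 7]
Step 3: flows [1->0,3->0,1->2,1=3] -> levels [6 5 5 6]
Step 4: flows [0->1,0=3,1=2,3->1] -> levels [5 7 5 5]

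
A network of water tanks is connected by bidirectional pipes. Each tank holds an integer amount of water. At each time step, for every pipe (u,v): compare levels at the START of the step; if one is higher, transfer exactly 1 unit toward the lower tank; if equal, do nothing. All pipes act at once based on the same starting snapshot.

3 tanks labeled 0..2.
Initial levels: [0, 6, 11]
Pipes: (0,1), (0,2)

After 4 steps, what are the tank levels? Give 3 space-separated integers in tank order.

Step 1: flows [1->0,2->0] -> levels [2 5 10]
Step 2: flows [1->0,2->0] -> levels [4 4 9]
Step 3: flows [0=1,2->0] -> levels [5 4 8]
Step 4: flows [0->1,2->0] -> levels [5 5 7]

Answer: 5 5 7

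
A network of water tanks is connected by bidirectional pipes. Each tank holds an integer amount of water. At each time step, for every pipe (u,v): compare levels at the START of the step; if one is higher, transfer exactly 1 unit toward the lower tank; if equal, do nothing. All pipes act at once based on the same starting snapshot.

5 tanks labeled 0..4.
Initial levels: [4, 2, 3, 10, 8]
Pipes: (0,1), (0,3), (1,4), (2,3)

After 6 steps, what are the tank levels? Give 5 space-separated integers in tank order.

Step 1: flows [0->1,3->0,4->1,3->2] -> levels [4 4 4 8 7]
Step 2: flows [0=1,3->0,4->1,3->2] -> levels [5 5 5 6 6]
Step 3: flows [0=1,3->0,4->1,3->2] -> levels [6 6 6 4 5]
Step 4: flows [0=1,0->3,1->4,2->3] -> levels [5 5 5 6 6]
  -> period-2 cycle: step 4 state = step 2 state
  -> state at step 6: (6-2) mod 2 = 0, same as step 2 -> [5 5 5 6 6]

Answer: 5 5 5 6 6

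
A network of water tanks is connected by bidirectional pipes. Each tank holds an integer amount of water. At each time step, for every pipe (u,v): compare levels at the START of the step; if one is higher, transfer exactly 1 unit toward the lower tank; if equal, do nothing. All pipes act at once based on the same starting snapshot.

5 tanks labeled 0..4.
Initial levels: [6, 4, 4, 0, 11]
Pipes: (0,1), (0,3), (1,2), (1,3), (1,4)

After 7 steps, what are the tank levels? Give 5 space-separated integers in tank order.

Answer: 5 4 5 5 6

Derivation:
Step 1: flows [0->1,0->3,1=2,1->3,4->1] -> levels [4 5 4 2 10]
Step 2: flows [1->0,0->3,1->2,1->3,4->1] -> levels [4 3 5 4 9]
Step 3: flows [0->1,0=3,2->1,3->1,4->1] -> levels [3 7 4 3 8]
Step 4: flows [1->0,0=3,1->2,1->3,4->1] -> levels [4 5 5 4 7]
Step 5: flows [1->0,0=3,1=2,1->3,4->1] -> levels [5 4 5 5 6]
Step 6: flows [0->1,0=3,2->1,3->1,4->1] -> levels [4 8 4 4 5]
Step 7: flows [1->0,0=3,1->2,1->3,1->4] -> levels [5 4 5 5 6]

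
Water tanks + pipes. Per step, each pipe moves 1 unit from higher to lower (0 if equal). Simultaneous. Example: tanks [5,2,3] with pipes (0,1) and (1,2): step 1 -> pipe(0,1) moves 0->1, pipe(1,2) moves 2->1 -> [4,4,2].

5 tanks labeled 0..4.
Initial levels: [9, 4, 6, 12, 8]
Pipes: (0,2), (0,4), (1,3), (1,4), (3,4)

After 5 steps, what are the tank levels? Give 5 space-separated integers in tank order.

Step 1: flows [0->2,0->4,3->1,4->1,3->4] -> levels [7 6 7 10 9]
Step 2: flows [0=2,4->0,3->1,4->1,3->4] -> levels [8 8 7 8 8]
Step 3: flows [0->2,0=4,1=3,1=4,3=4] -> levels [7 8 8 8 8]
Step 4: flows [2->0,4->0,1=3,1=4,3=4] -> levels [9 8 7 8 7]
Step 5: flows [0->2,0->4,1=3,1->4,3->4] -> levels [7 7 8 7 10]

Answer: 7 7 8 7 10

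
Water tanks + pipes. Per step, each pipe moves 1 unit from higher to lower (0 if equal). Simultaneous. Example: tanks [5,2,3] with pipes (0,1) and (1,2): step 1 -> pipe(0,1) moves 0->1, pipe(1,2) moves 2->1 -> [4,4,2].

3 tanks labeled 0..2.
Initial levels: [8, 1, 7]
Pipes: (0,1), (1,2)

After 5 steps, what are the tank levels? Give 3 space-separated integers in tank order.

Answer: 5 6 5

Derivation:
Step 1: flows [0->1,2->1] -> levels [7 3 6]
Step 2: flows [0->1,2->1] -> levels [6 5 5]
Step 3: flows [0->1,1=2] -> levels [5 6 5]
Step 4: flows [1->0,1->2] -> levels [6 4 6]
Step 5: flows [0->1,2->1] -> levels [5 6 5]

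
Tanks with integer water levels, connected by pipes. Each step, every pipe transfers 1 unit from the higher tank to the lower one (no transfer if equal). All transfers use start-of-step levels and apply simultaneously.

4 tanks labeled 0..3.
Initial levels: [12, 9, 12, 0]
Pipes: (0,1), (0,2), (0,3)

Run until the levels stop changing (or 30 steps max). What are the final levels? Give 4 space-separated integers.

Step 1: flows [0->1,0=2,0->3] -> levels [10 10 12 1]
Step 2: flows [0=1,2->0,0->3] -> levels [10 10 11 2]
Step 3: flows [0=1,2->0,0->3] -> levels [10 10 10 3]
Step 4: flows [0=1,0=2,0->3] -> levels [9 10 10 4]
Step 5: flows [1->0,2->0,0->3] -> levels [10 9 9 5]
Step 6: flows [0->1,0->2,0->3] -> levels [7 10 10 6]
Step 7: flows [1->0,2->0,0->3] -> levels [8 9 9 7]
Step 8: flows [1->0,2->0,0->3] -> levels [9 8 8 8]
Step 9: flows [0->1,0->2,0->3] -> levels [6 9 9 9]
Step 10: flows [1->0,2->0,3->0] -> levels [9 8 8 8]
  -> period-2 cycle: step 10 state = step 8 state; never stabilizes
  -> state at step 30: (30-8) mod 2 = 0, same as step 8 -> [9 8 8 8]

Answer: 9 8 8 8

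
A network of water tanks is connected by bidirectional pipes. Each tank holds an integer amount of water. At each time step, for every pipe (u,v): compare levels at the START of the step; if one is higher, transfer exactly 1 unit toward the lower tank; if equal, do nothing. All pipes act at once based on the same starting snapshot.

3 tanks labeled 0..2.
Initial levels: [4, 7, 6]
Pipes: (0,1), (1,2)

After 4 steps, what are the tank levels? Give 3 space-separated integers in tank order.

Step 1: flows [1->0,1->2] -> levels [5 5 7]
Step 2: flows [0=1,2->1] -> levels [5 6 6]
Step 3: flows [1->0,1=2] -> levels [6 5 6]
Step 4: flows [0->1,2->1] -> levels [5 7 5]

Answer: 5 7 5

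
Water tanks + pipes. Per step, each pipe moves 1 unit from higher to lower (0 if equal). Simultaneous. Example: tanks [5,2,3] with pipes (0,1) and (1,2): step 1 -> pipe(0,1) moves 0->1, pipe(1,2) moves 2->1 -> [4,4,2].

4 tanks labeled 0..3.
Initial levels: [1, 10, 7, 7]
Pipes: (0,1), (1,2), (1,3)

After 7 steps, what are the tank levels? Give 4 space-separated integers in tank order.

Step 1: flows [1->0,1->2,1->3] -> levels [2 7 8 8]
Step 2: flows [1->0,2->1,3->1] -> levels [3 8 7 7]
Step 3: flows [1->0,1->2,1->3] -> levels [4 5 8 8]
Step 4: flows [1->0,2->1,3->1] -> levels [5 6 7 7]
Step 5: flows [1->0,2->1,3->1] -> levels [6 7 6 6]
Step 6: flows [1->0,1->2,1->3] -> levels [7 4 7 7]
Step 7: flows [0->1,2->1,3->1] -> levels [6 7 6 6]

Answer: 6 7 6 6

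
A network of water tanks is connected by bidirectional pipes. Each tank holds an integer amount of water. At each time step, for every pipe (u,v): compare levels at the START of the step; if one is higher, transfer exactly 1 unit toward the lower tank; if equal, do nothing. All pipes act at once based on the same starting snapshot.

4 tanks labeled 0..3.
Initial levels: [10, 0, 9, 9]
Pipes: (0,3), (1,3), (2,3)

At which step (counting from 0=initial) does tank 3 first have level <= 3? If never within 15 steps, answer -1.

Answer: -1

Derivation:
Step 1: flows [0->3,3->1,2=3] -> levels [9 1 9 9]
Step 2: flows [0=3,3->1,2=3] -> levels [9 2 9 8]
Step 3: flows [0->3,3->1,2->3] -> levels [8 3 8 9]
Step 4: flows [3->0,3->1,3->2] -> levels [9 4 9 6]
Step 5: flows [0->3,3->1,2->3] -> levels [8 5 8 7]
Step 6: flows [0->3,3->1,2->3] -> levels [7 6 7 8]
Step 7: flows [3->0,3->1,3->2] -> levels [8 7 8 5]
Step 8: flows [0->3,1->3,2->3] -> levels [7 6 7 8]
  -> period-2 cycle (repeats step 6); tank 3 never drops to <=3
Tank 3 never reaches <=3 within 15 steps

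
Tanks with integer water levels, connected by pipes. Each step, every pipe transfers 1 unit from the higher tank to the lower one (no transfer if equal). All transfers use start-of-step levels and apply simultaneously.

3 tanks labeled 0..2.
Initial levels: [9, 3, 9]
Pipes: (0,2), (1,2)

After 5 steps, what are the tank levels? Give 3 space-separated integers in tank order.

Step 1: flows [0=2,2->1] -> levels [9 4 8]
Step 2: flows [0->2,2->1] -> levels [8 5 8]
Step 3: flows [0=2,2->1] -> levels [8 6 7]
Step 4: flows [0->2,2->1] -> levels [7 7 7]
Step 5: flows [0=2,1=2] -> levels [7 7 7]

Answer: 7 7 7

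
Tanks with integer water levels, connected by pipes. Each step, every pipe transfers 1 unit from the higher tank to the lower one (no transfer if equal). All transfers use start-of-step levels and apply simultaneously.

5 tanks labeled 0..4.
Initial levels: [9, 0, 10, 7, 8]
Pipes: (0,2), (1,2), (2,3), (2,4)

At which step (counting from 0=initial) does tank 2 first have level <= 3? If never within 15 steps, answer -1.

Step 1: flows [2->0,2->1,2->3,2->4] -> levels [10 1 6 8 9]
Step 2: flows [0->2,2->1,3->2,4->2] -> levels [9 2 8 7 8]
Step 3: flows [0->2,2->1,2->3,2=4] -> levels [8 3 7 8 8]
Step 4: flows [0->2,2->1,3->2,4->2] -> levels [7 4 9 7 7]
Step 5: flows [2->0,2->1,2->3,2->4] -> levels [8 5 5 8 8]
Step 6: flows [0->2,1=2,3->2,4->2] -> levels [7 5 8 7 7]
Step 7: flows [2->0,2->1,2->3,2->4] -> levels [8 6 4 8 8]
Step 8: flows [0->2,1->2,3->2,4->2] -> levels [7 5 8 7 7]
  -> period-2 cycle (repeats step 6); tank 2 never drops to <=3
Tank 2 never reaches <=3 within 15 steps

Answer: -1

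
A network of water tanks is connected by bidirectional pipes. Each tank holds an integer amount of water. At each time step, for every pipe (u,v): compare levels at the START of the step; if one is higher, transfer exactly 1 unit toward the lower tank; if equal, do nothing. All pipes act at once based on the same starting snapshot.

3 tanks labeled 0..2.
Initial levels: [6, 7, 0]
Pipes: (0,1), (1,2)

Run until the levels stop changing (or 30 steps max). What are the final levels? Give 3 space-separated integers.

Answer: 5 3 5

Derivation:
Step 1: flows [1->0,1->2] -> levels [7 5 1]
Step 2: flows [0->1,1->2] -> levels [6 5 2]
Step 3: flows [0->1,1->2] -> levels [5 5 3]
Step 4: flows [0=1,1->2] -> levels [5 4 4]
Step 5: flows [0->1,1=2] -> levels [4 5 4]
Step 6: flows [1->0,1->2] -> levels [5 3 5]
Step 7: flows [0->1,2->1] -> levels [4 5 4]
  -> period-2 cycle: step 7 state = step 5 state; never stabilizes
  -> state at step 30: (30-5) mod 2 = 1, same as step 6 -> [5 3 5]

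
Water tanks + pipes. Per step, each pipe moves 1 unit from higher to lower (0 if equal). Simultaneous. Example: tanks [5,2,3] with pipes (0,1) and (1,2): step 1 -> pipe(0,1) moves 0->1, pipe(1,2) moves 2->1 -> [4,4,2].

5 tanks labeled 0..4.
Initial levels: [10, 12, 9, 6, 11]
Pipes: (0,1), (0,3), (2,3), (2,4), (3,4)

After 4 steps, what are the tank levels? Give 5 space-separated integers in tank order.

Answer: 9 10 9 11 9

Derivation:
Step 1: flows [1->0,0->3,2->3,4->2,4->3] -> levels [10 11 9 9 9]
Step 2: flows [1->0,0->3,2=3,2=4,3=4] -> levels [10 10 9 10 9]
Step 3: flows [0=1,0=3,3->2,2=4,3->4] -> levels [10 10 10 8 10]
Step 4: flows [0=1,0->3,2->3,2=4,4->3] -> levels [9 10 9 11 9]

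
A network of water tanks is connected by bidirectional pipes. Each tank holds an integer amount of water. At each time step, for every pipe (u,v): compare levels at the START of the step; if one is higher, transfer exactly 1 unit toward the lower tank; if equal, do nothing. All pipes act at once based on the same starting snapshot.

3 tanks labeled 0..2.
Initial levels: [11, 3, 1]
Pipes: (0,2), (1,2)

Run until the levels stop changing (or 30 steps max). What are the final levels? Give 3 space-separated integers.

Step 1: flows [0->2,1->2] -> levels [10 2 3]
Step 2: flows [0->2,2->1] -> levels [9 3 3]
Step 3: flows [0->2,1=2] -> levels [8 3 4]
Step 4: flows [0->2,2->1] -> levels [7 4 4]
Step 5: flows [0->2,1=2] -> levels [6 4 5]
Step 6: flows [0->2,2->1] -> levels [5 5 5]
Step 7: flows [0=2,1=2] -> levels [5 5 5]
  -> stable (no change)

Answer: 5 5 5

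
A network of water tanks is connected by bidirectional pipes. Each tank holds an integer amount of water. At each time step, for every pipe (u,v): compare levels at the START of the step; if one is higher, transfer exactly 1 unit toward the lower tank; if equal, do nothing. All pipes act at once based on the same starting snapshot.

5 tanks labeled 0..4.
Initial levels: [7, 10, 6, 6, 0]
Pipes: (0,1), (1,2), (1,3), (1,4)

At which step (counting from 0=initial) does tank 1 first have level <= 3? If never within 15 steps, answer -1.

Answer: -1

Derivation:
Step 1: flows [1->0,1->2,1->3,1->4] -> levels [8 6 7 7 1]
Step 2: flows [0->1,2->1,3->1,1->4] -> levels [7 8 6 6 2]
Step 3: flows [1->0,1->2,1->3,1->4] -> levels [8 4 7 7 3]
Step 4: flows [0->1,2->1,3->1,1->4] -> levels [7 6 6 6 4]
Step 5: flows [0->1,1=2,1=3,1->4] -> levels [6 6 6 6 5]
Step 6: flows [0=1,1=2,1=3,1->4] -> levels [6 5 6 6 6]
Step 7: flows [0->1,2->1,3->1,4->1] -> levels [5 9 5 5 5]
Step 8: flows [1->0,1->2,1->3,1->4] -> levels [6 5 6 6 6]
  -> period-2 cycle (repeats step 6); tank 1 never drops to <=3
Tank 1 never reaches <=3 within 15 steps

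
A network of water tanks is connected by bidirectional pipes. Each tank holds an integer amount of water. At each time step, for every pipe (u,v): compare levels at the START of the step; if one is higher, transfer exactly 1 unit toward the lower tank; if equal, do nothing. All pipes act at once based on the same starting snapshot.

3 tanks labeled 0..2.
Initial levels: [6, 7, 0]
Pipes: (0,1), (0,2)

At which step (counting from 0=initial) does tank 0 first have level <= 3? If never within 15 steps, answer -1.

Step 1: flows [1->0,0->2] -> levels [6 6 1]
Step 2: flows [0=1,0->2] -> levels [5 6 2]
Step 3: flows [1->0,0->2] -> levels [5 5 3]
Step 4: flows [0=1,0->2] -> levels [4 5 4]
Step 5: flows [1->0,0=2] -> levels [5 4 4]
Step 6: flows [0->1,0->2] -> levels [3 5 5]
Tank 0 first reaches <=3 at step 6

Answer: 6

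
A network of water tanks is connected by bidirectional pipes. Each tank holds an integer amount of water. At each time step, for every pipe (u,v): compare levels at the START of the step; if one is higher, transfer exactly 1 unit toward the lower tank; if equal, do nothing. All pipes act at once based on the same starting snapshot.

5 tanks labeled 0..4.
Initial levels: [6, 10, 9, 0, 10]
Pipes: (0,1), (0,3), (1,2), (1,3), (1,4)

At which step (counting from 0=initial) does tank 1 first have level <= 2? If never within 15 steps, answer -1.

Answer: -1

Derivation:
Step 1: flows [1->0,0->3,1->2,1->3,1=4] -> levels [6 7 10 2 10]
Step 2: flows [1->0,0->3,2->1,1->3,4->1] -> levels [6 7 9 4 9]
Step 3: flows [1->0,0->3,2->1,1->3,4->1] -> levels [6 7 8 6 8]
Step 4: flows [1->0,0=3,2->1,1->3,4->1] -> levels [7 7 7 7 7]
Step 5: flows [0=1,0=3,1=2,1=3,1=4] -> levels [7 7 7 7 7]
  -> stable; tank 1 stays at 7 > 2
Tank 1 never reaches <=2 within 15 steps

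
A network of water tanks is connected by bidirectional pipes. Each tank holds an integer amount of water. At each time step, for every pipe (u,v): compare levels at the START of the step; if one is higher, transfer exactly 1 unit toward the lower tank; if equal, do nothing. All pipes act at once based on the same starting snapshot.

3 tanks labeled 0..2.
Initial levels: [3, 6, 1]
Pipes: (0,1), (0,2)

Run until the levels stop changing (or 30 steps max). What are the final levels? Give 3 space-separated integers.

Answer: 2 4 4

Derivation:
Step 1: flows [1->0,0->2] -> levels [3 5 2]
Step 2: flows [1->0,0->2] -> levels [3 4 3]
Step 3: flows [1->0,0=2] -> levels [4 3 3]
Step 4: flows [0->1,0->2] -> levels [2 4 4]
Step 5: flows [1->0,2->0] -> levels [4 3 3]
  -> period-2 cycle: step 5 state = step 3 state; never stabilizes
  -> state at step 30: (30-3) mod 2 = 1, same as step 4 -> [2 4 4]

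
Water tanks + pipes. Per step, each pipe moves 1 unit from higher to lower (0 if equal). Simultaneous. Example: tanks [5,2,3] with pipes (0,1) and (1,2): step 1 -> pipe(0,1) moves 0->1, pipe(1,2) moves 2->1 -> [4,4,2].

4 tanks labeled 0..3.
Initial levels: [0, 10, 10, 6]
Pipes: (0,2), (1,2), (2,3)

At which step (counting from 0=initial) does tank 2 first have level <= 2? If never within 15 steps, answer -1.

Answer: -1

Derivation:
Step 1: flows [2->0,1=2,2->3] -> levels [1 10 8 7]
Step 2: flows [2->0,1->2,2->3] -> levels [2 9 7 8]
Step 3: flows [2->0,1->2,3->2] -> levels [3 8 8 7]
Step 4: flows [2->0,1=2,2->3] -> levels [4 8 6 8]
Step 5: flows [2->0,1->2,3->2] -> levels [5 7 7 7]
Step 6: flows [2->0,1=2,2=3] -> levels [6 7 6 7]
Step 7: flows [0=2,1->2,3->2] -> levels [6 6 8 6]
Step 8: flows [2->0,2->1,2->3] -> levels [7 7 5 7]
Step 9: flows [0->2,1->2,3->2] -> levels [6 6 8 6]
  -> period-2 cycle (repeats step 7); tank 2 never drops to <=2
Tank 2 never reaches <=2 within 15 steps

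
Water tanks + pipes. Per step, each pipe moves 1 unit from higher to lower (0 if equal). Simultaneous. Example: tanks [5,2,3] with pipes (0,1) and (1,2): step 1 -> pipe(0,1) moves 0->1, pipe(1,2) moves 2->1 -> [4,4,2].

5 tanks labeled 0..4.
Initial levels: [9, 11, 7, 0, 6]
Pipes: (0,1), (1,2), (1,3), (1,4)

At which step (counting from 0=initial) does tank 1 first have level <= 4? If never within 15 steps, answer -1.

Step 1: flows [1->0,1->2,1->3,1->4] -> levels [10 7 8 1 7]
Step 2: flows [0->1,2->1,1->3,1=4] -> levels [9 8 7 2 7]
Step 3: flows [0->1,1->2,1->3,1->4] -> levels [8 6 8 3 8]
Step 4: flows [0->1,2->1,1->3,4->1] -> levels [7 8 7 4 7]
Step 5: flows [1->0,1->2,1->3,1->4] -> levels [8 4 8 5 8]
Tank 1 first reaches <=4 at step 5

Answer: 5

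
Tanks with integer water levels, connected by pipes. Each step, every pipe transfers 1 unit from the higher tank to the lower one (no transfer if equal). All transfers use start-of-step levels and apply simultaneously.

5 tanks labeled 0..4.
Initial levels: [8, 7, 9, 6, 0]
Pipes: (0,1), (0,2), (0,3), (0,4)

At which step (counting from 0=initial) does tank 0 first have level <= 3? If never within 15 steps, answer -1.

Step 1: flows [0->1,2->0,0->3,0->4] -> levels [6 8 8 7 1]
Step 2: flows [1->0,2->0,3->0,0->4] -> levels [8 7 7 6 2]
Step 3: flows [0->1,0->2,0->3,0->4] -> levels [4 8 8 7 3]
Step 4: flows [1->0,2->0,3->0,0->4] -> levels [6 7 7 6 4]
Step 5: flows [1->0,2->0,0=3,0->4] -> levels [7 6 6 6 5]
Step 6: flows [0->1,0->2,0->3,0->4] -> levels [3 7 7 7 6]
Tank 0 first reaches <=3 at step 6

Answer: 6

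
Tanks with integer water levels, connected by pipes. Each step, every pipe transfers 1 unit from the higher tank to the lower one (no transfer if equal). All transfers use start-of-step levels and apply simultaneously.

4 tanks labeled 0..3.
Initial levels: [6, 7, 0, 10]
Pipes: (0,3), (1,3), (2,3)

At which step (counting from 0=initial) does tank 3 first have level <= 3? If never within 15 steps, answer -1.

Step 1: flows [3->0,3->1,3->2] -> levels [7 8 1 7]
Step 2: flows [0=3,1->3,3->2] -> levels [7 7 2 7]
Step 3: flows [0=3,1=3,3->2] -> levels [7 7 3 6]
Step 4: flows [0->3,1->3,3->2] -> levels [6 6 4 7]
Step 5: flows [3->0,3->1,3->2] -> levels [7 7 5 4]
Step 6: flows [0->3,1->3,2->3] -> levels [6 6 4 7]
  -> period-2 cycle (repeats step 4); tank 3 never drops to <=3
Tank 3 never reaches <=3 within 15 steps

Answer: -1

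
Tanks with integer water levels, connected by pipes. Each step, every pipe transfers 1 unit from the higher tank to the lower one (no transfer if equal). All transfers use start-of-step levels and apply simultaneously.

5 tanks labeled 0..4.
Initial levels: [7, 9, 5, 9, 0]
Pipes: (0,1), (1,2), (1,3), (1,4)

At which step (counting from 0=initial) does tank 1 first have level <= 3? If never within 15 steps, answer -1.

Step 1: flows [1->0,1->2,1=3,1->4] -> levels [8 6 6 9 1]
Step 2: flows [0->1,1=2,3->1,1->4] -> levels [7 7 6 8 2]
Step 3: flows [0=1,1->2,3->1,1->4] -> levels [7 6 7 7 3]
Step 4: flows [0->1,2->1,3->1,1->4] -> levels [6 8 6 6 4]
Step 5: flows [1->0,1->2,1->3,1->4] -> levels [7 4 7 7 5]
Step 6: flows [0->1,2->1,3->1,4->1] -> levels [6 8 6 6 4]
  -> period-2 cycle (repeats step 4); tank 1 never drops to <=3
Tank 1 never reaches <=3 within 15 steps

Answer: -1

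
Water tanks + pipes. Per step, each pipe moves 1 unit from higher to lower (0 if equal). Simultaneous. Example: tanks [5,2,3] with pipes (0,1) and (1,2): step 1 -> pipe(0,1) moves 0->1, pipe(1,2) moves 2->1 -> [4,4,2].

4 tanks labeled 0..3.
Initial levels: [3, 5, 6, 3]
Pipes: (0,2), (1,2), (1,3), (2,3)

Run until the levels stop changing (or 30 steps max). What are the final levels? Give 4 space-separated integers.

Answer: 3 4 6 4

Derivation:
Step 1: flows [2->0,2->1,1->3,2->3] -> levels [4 5 3 5]
Step 2: flows [0->2,1->2,1=3,3->2] -> levels [3 4 6 4]
Step 3: flows [2->0,2->1,1=3,2->3] -> levels [4 5 3 5]
  -> period-2 cycle: step 3 state = step 1 state; never stabilizes
  -> state at step 30: (30-1) mod 2 = 1, same as step 2 -> [3 4 6 4]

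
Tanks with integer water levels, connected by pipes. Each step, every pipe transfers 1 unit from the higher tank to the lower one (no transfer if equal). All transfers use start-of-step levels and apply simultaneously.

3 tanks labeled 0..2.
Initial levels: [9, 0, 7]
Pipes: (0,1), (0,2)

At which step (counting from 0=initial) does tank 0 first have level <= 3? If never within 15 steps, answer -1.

Step 1: flows [0->1,0->2] -> levels [7 1 8]
Step 2: flows [0->1,2->0] -> levels [7 2 7]
Step 3: flows [0->1,0=2] -> levels [6 3 7]
Step 4: flows [0->1,2->0] -> levels [6 4 6]
Step 5: flows [0->1,0=2] -> levels [5 5 6]
Step 6: flows [0=1,2->0] -> levels [6 5 5]
Step 7: flows [0->1,0->2] -> levels [4 6 6]
Step 8: flows [1->0,2->0] -> levels [6 5 5]
  -> period-2 cycle (repeats step 6); tank 0 never drops to <=3
Tank 0 never reaches <=3 within 15 steps

Answer: -1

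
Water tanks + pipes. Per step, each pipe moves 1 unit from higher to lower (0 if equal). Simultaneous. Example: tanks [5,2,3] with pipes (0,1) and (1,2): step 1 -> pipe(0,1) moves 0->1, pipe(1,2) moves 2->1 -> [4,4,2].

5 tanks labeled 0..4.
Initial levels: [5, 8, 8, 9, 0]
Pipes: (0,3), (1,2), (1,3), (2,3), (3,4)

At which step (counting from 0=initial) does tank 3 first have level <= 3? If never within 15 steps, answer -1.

Step 1: flows [3->0,1=2,3->1,3->2,3->4] -> levels [6 9 9 5 1]
Step 2: flows [0->3,1=2,1->3,2->3,3->4] -> levels [5 8 8 7 2]
Step 3: flows [3->0,1=2,1->3,2->3,3->4] -> levels [6 7 7 7 3]
Step 4: flows [3->0,1=2,1=3,2=3,3->4] -> levels [7 7 7 5 4]
Step 5: flows [0->3,1=2,1->3,2->3,3->4] -> levels [6 6 6 7 5]
Step 6: flows [3->0,1=2,3->1,3->2,3->4] -> levels [7 7 7 3 6]
Tank 3 first reaches <=3 at step 6

Answer: 6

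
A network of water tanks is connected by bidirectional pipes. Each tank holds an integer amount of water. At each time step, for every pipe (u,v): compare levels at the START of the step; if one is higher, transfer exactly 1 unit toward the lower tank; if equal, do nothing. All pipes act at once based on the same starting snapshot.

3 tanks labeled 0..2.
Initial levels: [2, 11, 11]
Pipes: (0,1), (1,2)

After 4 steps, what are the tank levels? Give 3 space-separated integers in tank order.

Step 1: flows [1->0,1=2] -> levels [3 10 11]
Step 2: flows [1->0,2->1] -> levels [4 10 10]
Step 3: flows [1->0,1=2] -> levels [5 9 10]
Step 4: flows [1->0,2->1] -> levels [6 9 9]

Answer: 6 9 9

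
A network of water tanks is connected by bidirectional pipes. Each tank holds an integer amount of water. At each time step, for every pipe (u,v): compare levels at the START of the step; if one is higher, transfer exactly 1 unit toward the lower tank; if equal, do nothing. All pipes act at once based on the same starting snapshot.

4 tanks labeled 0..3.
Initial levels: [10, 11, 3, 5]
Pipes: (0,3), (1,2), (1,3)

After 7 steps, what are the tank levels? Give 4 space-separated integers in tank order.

Answer: 8 8 6 7

Derivation:
Step 1: flows [0->3,1->2,1->3] -> levels [9 9 4 7]
Step 2: flows [0->3,1->2,1->3] -> levels [8 7 5 9]
Step 3: flows [3->0,1->2,3->1] -> levels [9 7 6 7]
Step 4: flows [0->3,1->2,1=3] -> levels [8 6 7 8]
Step 5: flows [0=3,2->1,3->1] -> levels [8 8 6 7]
Step 6: flows [0->3,1->2,1->3] -> levels [7 6 7 9]
Step 7: flows [3->0,2->1,3->1] -> levels [8 8 6 7]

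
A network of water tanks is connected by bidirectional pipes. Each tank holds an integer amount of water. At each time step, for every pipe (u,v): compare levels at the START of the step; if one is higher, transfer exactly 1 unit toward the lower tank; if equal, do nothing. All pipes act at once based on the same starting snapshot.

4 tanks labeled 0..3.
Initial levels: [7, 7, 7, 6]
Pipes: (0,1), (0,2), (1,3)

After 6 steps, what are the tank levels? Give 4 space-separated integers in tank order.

Step 1: flows [0=1,0=2,1->3] -> levels [7 6 7 7]
Step 2: flows [0->1,0=2,3->1] -> levels [6 8 7 6]
Step 3: flows [1->0,2->0,1->3] -> levels [8 6 6 7]
Step 4: flows [0->1,0->2,3->1] -> levels [6 8 7 6]
  -> period-2 cycle: step 4 state = step 2 state
  -> state at step 6: (6-2) mod 2 = 0, same as step 2 -> [6 8 7 6]

Answer: 6 8 7 6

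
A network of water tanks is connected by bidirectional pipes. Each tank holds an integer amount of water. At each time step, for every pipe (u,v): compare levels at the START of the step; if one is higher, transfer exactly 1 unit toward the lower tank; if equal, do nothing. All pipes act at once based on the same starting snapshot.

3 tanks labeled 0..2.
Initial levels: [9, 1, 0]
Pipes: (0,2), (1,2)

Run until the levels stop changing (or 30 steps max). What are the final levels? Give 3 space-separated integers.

Answer: 3 3 4

Derivation:
Step 1: flows [0->2,1->2] -> levels [8 0 2]
Step 2: flows [0->2,2->1] -> levels [7 1 2]
Step 3: flows [0->2,2->1] -> levels [6 2 2]
Step 4: flows [0->2,1=2] -> levels [5 2 3]
Step 5: flows [0->2,2->1] -> levels [4 3 3]
Step 6: flows [0->2,1=2] -> levels [3 3 4]
Step 7: flows [2->0,2->1] -> levels [4 4 2]
Step 8: flows [0->2,1->2] -> levels [3 3 4]
  -> period-2 cycle: step 8 state = step 6 state; never stabilizes
  -> state at step 30: (30-6) mod 2 = 0, same as step 6 -> [3 3 4]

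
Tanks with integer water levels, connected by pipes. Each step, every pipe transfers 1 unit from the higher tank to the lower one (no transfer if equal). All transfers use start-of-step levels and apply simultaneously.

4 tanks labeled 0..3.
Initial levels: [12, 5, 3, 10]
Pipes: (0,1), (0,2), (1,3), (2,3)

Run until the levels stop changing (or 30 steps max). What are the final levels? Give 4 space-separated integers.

Answer: 6 9 9 6

Derivation:
Step 1: flows [0->1,0->2,3->1,3->2] -> levels [10 7 5 8]
Step 2: flows [0->1,0->2,3->1,3->2] -> levels [8 9 7 6]
Step 3: flows [1->0,0->2,1->3,2->3] -> levels [8 7 7 8]
Step 4: flows [0->1,0->2,3->1,3->2] -> levels [6 9 9 6]
Step 5: flows [1->0,2->0,1->3,2->3] -> levels [8 7 7 8]
  -> period-2 cycle: step 5 state = step 3 state; never stabilizes
  -> state at step 30: (30-3) mod 2 = 1, same as step 4 -> [6 9 9 6]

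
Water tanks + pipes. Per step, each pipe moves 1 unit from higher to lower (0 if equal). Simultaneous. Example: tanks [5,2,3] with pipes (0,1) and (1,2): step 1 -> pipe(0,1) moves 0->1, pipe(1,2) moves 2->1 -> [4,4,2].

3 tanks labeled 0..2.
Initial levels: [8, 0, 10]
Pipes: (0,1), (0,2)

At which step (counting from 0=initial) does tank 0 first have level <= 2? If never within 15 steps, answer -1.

Step 1: flows [0->1,2->0] -> levels [8 1 9]
Step 2: flows [0->1,2->0] -> levels [8 2 8]
Step 3: flows [0->1,0=2] -> levels [7 3 8]
Step 4: flows [0->1,2->0] -> levels [7 4 7]
Step 5: flows [0->1,0=2] -> levels [6 5 7]
Step 6: flows [0->1,2->0] -> levels [6 6 6]
Step 7: flows [0=1,0=2] -> levels [6 6 6]
  -> stable; tank 0 stays at 6 > 2
Tank 0 never reaches <=2 within 15 steps

Answer: -1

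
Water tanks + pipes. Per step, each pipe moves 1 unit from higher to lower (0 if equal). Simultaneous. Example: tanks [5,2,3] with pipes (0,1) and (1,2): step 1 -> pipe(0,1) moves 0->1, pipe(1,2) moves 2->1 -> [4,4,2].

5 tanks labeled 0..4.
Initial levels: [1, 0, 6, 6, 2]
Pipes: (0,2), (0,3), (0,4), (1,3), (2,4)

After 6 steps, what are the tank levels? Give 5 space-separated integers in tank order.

Step 1: flows [2->0,3->0,4->0,3->1,2->4] -> levels [4 1 4 4 2]
Step 2: flows [0=2,0=3,0->4,3->1,2->4] -> levels [3 2 3 3 4]
Step 3: flows [0=2,0=3,4->0,3->1,4->2] -> levels [4 3 4 2 2]
Step 4: flows [0=2,0->3,0->4,1->3,2->4] -> levels [2 2 3 4 4]
Step 5: flows [2->0,3->0,4->0,3->1,4->2] -> levels [5 3 3 2 2]
Step 6: flows [0->2,0->3,0->4,1->3,2->4] -> levels [2 2 3 4 4]

Answer: 2 2 3 4 4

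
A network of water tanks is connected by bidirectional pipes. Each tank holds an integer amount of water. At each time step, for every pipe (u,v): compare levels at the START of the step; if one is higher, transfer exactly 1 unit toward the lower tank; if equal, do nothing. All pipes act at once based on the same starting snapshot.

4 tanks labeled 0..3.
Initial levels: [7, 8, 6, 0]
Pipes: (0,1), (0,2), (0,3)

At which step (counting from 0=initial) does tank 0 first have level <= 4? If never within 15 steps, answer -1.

Answer: 3

Derivation:
Step 1: flows [1->0,0->2,0->3] -> levels [6 7 7 1]
Step 2: flows [1->0,2->0,0->3] -> levels [7 6 6 2]
Step 3: flows [0->1,0->2,0->3] -> levels [4 7 7 3]
Tank 0 first reaches <=4 at step 3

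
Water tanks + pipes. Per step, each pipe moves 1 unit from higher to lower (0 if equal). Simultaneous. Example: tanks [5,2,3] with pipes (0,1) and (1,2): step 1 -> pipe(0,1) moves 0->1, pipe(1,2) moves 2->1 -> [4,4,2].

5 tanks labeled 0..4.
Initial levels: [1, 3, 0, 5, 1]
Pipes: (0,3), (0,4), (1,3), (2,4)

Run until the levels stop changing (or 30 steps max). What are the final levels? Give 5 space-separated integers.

Answer: 1 2 1 4 2

Derivation:
Step 1: flows [3->0,0=4,3->1,4->2] -> levels [2 4 1 3 0]
Step 2: flows [3->0,0->4,1->3,2->4] -> levels [2 3 0 3 2]
Step 3: flows [3->0,0=4,1=3,4->2] -> levels [3 3 1 2 1]
Step 4: flows [0->3,0->4,1->3,2=4] -> levels [1 2 1 4 2]
Step 5: flows [3->0,4->0,3->1,4->2] -> levels [3 3 2 2 0]
Step 6: flows [0->3,0->4,1->3,2->4] -> levels [1 2 1 4 2]
  -> period-2 cycle: step 6 state = step 4 state; never stabilizes
  -> state at step 30: (30-4) mod 2 = 0, same as step 4 -> [1 2 1 4 2]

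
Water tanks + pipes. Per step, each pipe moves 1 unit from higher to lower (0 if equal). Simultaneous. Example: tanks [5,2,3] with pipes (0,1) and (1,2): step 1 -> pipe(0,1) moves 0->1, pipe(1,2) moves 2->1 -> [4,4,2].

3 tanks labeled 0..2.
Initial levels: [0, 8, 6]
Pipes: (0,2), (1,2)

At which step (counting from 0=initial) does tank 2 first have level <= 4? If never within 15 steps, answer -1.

Step 1: flows [2->0,1->2] -> levels [1 7 6]
Step 2: flows [2->0,1->2] -> levels [2 6 6]
Step 3: flows [2->0,1=2] -> levels [3 6 5]
Step 4: flows [2->0,1->2] -> levels [4 5 5]
Step 5: flows [2->0,1=2] -> levels [5 5 4]
Tank 2 first reaches <=4 at step 5

Answer: 5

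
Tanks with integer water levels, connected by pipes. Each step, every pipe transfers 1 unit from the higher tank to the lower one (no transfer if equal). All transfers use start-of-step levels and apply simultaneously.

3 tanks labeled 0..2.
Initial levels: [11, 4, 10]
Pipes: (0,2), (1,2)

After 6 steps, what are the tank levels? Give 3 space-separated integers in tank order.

Answer: 9 9 7

Derivation:
Step 1: flows [0->2,2->1] -> levels [10 5 10]
Step 2: flows [0=2,2->1] -> levels [10 6 9]
Step 3: flows [0->2,2->1] -> levels [9 7 9]
Step 4: flows [0=2,2->1] -> levels [9 8 8]
Step 5: flows [0->2,1=2] -> levels [8 8 9]
Step 6: flows [2->0,2->1] -> levels [9 9 7]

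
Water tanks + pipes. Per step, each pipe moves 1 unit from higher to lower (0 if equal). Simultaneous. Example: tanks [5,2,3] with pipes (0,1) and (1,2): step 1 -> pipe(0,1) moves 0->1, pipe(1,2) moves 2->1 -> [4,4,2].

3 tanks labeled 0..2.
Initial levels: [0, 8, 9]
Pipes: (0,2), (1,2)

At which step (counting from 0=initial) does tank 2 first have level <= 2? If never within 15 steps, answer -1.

Answer: -1

Derivation:
Step 1: flows [2->0,2->1] -> levels [1 9 7]
Step 2: flows [2->0,1->2] -> levels [2 8 7]
Step 3: flows [2->0,1->2] -> levels [3 7 7]
Step 4: flows [2->0,1=2] -> levels [4 7 6]
Step 5: flows [2->0,1->2] -> levels [5 6 6]
Step 6: flows [2->0,1=2] -> levels [6 6 5]
Step 7: flows [0->2,1->2] -> levels [5 5 7]
Step 8: flows [2->0,2->1] -> levels [6 6 5]
  -> period-2 cycle (repeats step 6); tank 2 never drops to <=2
Tank 2 never reaches <=2 within 15 steps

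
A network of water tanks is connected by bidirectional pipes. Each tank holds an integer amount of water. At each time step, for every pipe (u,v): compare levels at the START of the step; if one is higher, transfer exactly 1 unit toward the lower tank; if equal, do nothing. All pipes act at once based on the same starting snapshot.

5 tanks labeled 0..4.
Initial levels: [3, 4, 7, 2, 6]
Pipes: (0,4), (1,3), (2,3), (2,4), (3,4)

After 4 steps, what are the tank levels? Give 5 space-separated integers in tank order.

Step 1: flows [4->0,1->3,2->3,2->4,4->3] -> levels [4 3 5 5 5]
Step 2: flows [4->0,3->1,2=3,2=4,3=4] -> levels [5 4 5 4 4]
Step 3: flows [0->4,1=3,2->3,2->4,3=4] -> levels [4 4 3 5 6]
Step 4: flows [4->0,3->1,3->2,4->2,4->3] -> levels [5 5 5 4 3]

Answer: 5 5 5 4 3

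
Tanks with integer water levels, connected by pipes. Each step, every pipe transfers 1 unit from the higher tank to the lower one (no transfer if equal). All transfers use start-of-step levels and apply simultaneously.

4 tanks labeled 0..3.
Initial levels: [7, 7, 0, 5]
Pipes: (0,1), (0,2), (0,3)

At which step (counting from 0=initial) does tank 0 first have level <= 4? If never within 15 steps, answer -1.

Answer: 3

Derivation:
Step 1: flows [0=1,0->2,0->3] -> levels [5 7 1 6]
Step 2: flows [1->0,0->2,3->0] -> levels [6 6 2 5]
Step 3: flows [0=1,0->2,0->3] -> levels [4 6 3 6]
Tank 0 first reaches <=4 at step 3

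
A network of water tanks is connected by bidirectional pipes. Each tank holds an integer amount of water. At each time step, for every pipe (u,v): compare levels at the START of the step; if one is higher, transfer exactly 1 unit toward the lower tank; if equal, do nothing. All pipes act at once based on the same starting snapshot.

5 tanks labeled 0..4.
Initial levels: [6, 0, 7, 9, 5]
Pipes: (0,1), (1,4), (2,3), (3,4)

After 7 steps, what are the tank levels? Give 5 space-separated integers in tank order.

Answer: 4 6 5 7 5

Derivation:
Step 1: flows [0->1,4->1,3->2,3->4] -> levels [5 2 8 7 5]
Step 2: flows [0->1,4->1,2->3,3->4] -> levels [4 4 7 7 5]
Step 3: flows [0=1,4->1,2=3,3->4] -> levels [4 5 7 6 5]
Step 4: flows [1->0,1=4,2->3,3->4] -> levels [5 4 6 6 6]
Step 5: flows [0->1,4->1,2=3,3=4] -> levels [4 6 6 6 5]
Step 6: flows [1->0,1->4,2=3,3->4] -> levels [5 4 6 5 7]
Step 7: flows [0->1,4->1,2->3,4->3] -> levels [4 6 5 7 5]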